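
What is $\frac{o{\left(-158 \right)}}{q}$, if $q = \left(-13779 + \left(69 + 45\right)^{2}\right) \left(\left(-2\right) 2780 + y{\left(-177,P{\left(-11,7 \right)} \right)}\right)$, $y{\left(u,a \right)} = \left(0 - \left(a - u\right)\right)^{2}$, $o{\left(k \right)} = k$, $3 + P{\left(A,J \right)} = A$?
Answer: $\frac{158}{16450047} \approx 9.6048 \cdot 10^{-6}$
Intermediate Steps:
$P{\left(A,J \right)} = -3 + A$
$y{\left(u,a \right)} = \left(u - a\right)^{2}$
$q = -16450047$ ($q = \left(-13779 + \left(69 + 45\right)^{2}\right) \left(\left(-2\right) 2780 + \left(\left(-3 - 11\right) - -177\right)^{2}\right) = \left(-13779 + 114^{2}\right) \left(-5560 + \left(-14 + 177\right)^{2}\right) = \left(-13779 + 12996\right) \left(-5560 + 163^{2}\right) = - 783 \left(-5560 + 26569\right) = \left(-783\right) 21009 = -16450047$)
$\frac{o{\left(-158 \right)}}{q} = - \frac{158}{-16450047} = \left(-158\right) \left(- \frac{1}{16450047}\right) = \frac{158}{16450047}$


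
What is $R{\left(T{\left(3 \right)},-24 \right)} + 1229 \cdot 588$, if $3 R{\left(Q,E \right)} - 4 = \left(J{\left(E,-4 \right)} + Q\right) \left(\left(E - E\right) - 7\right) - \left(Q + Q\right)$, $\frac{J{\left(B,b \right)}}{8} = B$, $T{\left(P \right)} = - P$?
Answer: $\frac{2169331}{3} \approx 7.2311 \cdot 10^{5}$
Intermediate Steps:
$J{\left(B,b \right)} = 8 B$
$R{\left(Q,E \right)} = \frac{4}{3} - 3 Q - \frac{56 E}{3}$ ($R{\left(Q,E \right)} = \frac{4}{3} + \frac{\left(8 E + Q\right) \left(\left(E - E\right) - 7\right) - \left(Q + Q\right)}{3} = \frac{4}{3} + \frac{\left(Q + 8 E\right) \left(0 - 7\right) - 2 Q}{3} = \frac{4}{3} + \frac{\left(Q + 8 E\right) \left(-7\right) - 2 Q}{3} = \frac{4}{3} + \frac{\left(- 56 E - 7 Q\right) - 2 Q}{3} = \frac{4}{3} + \frac{- 56 E - 9 Q}{3} = \frac{4}{3} - \left(3 Q + \frac{56 E}{3}\right) = \frac{4}{3} - 3 Q - \frac{56 E}{3}$)
$R{\left(T{\left(3 \right)},-24 \right)} + 1229 \cdot 588 = \left(\frac{4}{3} - 3 \left(\left(-1\right) 3\right) - -448\right) + 1229 \cdot 588 = \left(\frac{4}{3} - -9 + 448\right) + 722652 = \left(\frac{4}{3} + 9 + 448\right) + 722652 = \frac{1375}{3} + 722652 = \frac{2169331}{3}$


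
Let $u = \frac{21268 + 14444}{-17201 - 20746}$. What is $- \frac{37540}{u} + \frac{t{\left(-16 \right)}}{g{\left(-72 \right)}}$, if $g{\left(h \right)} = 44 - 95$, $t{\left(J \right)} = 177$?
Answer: $\frac{2017909121}{50592} \approx 39886.0$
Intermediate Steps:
$u = - \frac{11904}{12649}$ ($u = \frac{35712}{-37947} = 35712 \left(- \frac{1}{37947}\right) = - \frac{11904}{12649} \approx -0.9411$)
$g{\left(h \right)} = -51$ ($g{\left(h \right)} = 44 - 95 = -51$)
$- \frac{37540}{u} + \frac{t{\left(-16 \right)}}{g{\left(-72 \right)}} = - \frac{37540}{- \frac{11904}{12649}} + \frac{177}{-51} = \left(-37540\right) \left(- \frac{12649}{11904}\right) + 177 \left(- \frac{1}{51}\right) = \frac{118710865}{2976} - \frac{59}{17} = \frac{2017909121}{50592}$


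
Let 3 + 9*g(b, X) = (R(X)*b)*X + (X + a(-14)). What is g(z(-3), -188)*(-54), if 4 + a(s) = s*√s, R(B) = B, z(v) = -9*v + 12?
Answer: -8269326 + 84*I*√14 ≈ -8.2693e+6 + 314.3*I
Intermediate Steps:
z(v) = 12 - 9*v
a(s) = -4 + s^(3/2) (a(s) = -4 + s*√s = -4 + s^(3/2))
g(b, X) = -7/9 + X/9 - 14*I*√14/9 + b*X²/9 (g(b, X) = -⅓ + ((X*b)*X + (X + (-4 + (-14)^(3/2))))/9 = -⅓ + (b*X² + (X + (-4 - 14*I*√14)))/9 = -⅓ + (b*X² + (-4 + X - 14*I*√14))/9 = -⅓ + (-4 + X + b*X² - 14*I*√14)/9 = -⅓ + (-4/9 + X/9 - 14*I*√14/9 + b*X²/9) = -7/9 + X/9 - 14*I*√14/9 + b*X²/9)
g(z(-3), -188)*(-54) = (-7/9 + (⅑)*(-188) - 14*I*√14/9 + (⅑)*(12 - 9*(-3))*(-188)²)*(-54) = (-7/9 - 188/9 - 14*I*√14/9 + (⅑)*(12 + 27)*35344)*(-54) = (-7/9 - 188/9 - 14*I*√14/9 + (⅑)*39*35344)*(-54) = (-7/9 - 188/9 - 14*I*√14/9 + 459472/3)*(-54) = (459407/3 - 14*I*√14/9)*(-54) = -8269326 + 84*I*√14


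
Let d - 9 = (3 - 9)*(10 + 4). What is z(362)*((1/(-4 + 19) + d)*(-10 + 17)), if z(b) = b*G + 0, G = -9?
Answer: 8544648/5 ≈ 1.7089e+6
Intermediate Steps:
z(b) = -9*b (z(b) = b*(-9) + 0 = -9*b + 0 = -9*b)
d = -75 (d = 9 + (3 - 9)*(10 + 4) = 9 - 6*14 = 9 - 84 = -75)
z(362)*((1/(-4 + 19) + d)*(-10 + 17)) = (-9*362)*((1/(-4 + 19) - 75)*(-10 + 17)) = -3258*(1/15 - 75)*7 = -(-1220664)*7/5 = -3258*(-7868/15) = 8544648/5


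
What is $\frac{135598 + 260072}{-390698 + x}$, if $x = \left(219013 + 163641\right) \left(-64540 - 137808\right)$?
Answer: $- \frac{13189}{2580988743} \approx -5.1101 \cdot 10^{-6}$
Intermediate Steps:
$x = -77429271592$ ($x = 382654 \left(-64540 - 137808\right) = 382654 \left(-202348\right) = -77429271592$)
$\frac{135598 + 260072}{-390698 + x} = \frac{135598 + 260072}{-390698 - 77429271592} = \frac{395670}{-77429662290} = 395670 \left(- \frac{1}{77429662290}\right) = - \frac{13189}{2580988743}$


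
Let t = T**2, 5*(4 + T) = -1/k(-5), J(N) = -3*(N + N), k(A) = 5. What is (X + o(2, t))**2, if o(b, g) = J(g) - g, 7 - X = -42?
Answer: 1663171524/390625 ≈ 4257.7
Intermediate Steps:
X = 49 (X = 7 - 1*(-42) = 7 + 42 = 49)
J(N) = -6*N
T = -101/25 (T = -4 + (-1/5)/5 = -4 + (-1*1/5)/5 = -4 + (1/5)*(-1/5) = -4 - 1/25 = -101/25 ≈ -4.0400)
t = 10201/625 (t = (-101/25)**2 = 10201/625 ≈ 16.322)
o(b, g) = -7*g (o(b, g) = -6*g - g = -7*g)
(X + o(2, t))**2 = (49 - 7*10201/625)**2 = (49 - 71407/625)**2 = (-40782/625)**2 = 1663171524/390625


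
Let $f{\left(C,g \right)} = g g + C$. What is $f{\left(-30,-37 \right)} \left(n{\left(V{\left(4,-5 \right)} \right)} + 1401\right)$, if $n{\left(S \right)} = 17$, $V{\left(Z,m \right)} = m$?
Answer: $1898702$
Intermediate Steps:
$f{\left(C,g \right)} = C + g^{2}$ ($f{\left(C,g \right)} = g^{2} + C = C + g^{2}$)
$f{\left(-30,-37 \right)} \left(n{\left(V{\left(4,-5 \right)} \right)} + 1401\right) = \left(-30 + \left(-37\right)^{2}\right) \left(17 + 1401\right) = \left(-30 + 1369\right) 1418 = 1339 \cdot 1418 = 1898702$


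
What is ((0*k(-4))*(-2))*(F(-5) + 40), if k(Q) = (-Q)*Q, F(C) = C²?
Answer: 0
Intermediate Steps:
k(Q) = -Q²
((0*k(-4))*(-2))*(F(-5) + 40) = ((0*(-1*(-4)²))*(-2))*((-5)² + 40) = ((0*(-1*16))*(-2))*(25 + 40) = ((0*(-16))*(-2))*65 = (0*(-2))*65 = 0*65 = 0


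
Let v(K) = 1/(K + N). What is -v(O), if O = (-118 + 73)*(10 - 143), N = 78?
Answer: -1/6063 ≈ -0.00016493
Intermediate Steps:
O = 5985 (O = -45*(-133) = 5985)
v(K) = 1/(78 + K) (v(K) = 1/(K + 78) = 1/(78 + K))
-v(O) = -1/(78 + 5985) = -1/6063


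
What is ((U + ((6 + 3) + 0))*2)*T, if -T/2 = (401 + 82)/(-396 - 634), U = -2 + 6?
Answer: 12558/515 ≈ 24.384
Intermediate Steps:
U = 4
T = 483/515 (T = -2*(401 + 82)/(-396 - 634) = -966/(-1030) = -966*(-1)/1030 = -2*(-483/1030) = 483/515 ≈ 0.93786)
((U + ((6 + 3) + 0))*2)*T = ((4 + ((6 + 3) + 0))*2)*(483/515) = ((4 + (9 + 0))*2)*(483/515) = ((4 + 9)*2)*(483/515) = (13*2)*(483/515) = 26*(483/515) = 12558/515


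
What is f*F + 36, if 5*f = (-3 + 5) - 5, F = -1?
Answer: 183/5 ≈ 36.600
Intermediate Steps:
f = -⅗ (f = ((-3 + 5) - 5)/5 = (2 - 5)/5 = (⅕)*(-3) = -⅗ ≈ -0.60000)
f*F + 36 = -⅗*(-1) + 36 = ⅗ + 36 = 183/5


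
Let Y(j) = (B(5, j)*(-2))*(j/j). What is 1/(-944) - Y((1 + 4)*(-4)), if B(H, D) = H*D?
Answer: -188801/944 ≈ -200.00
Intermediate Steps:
B(H, D) = D*H
Y(j) = -10*j (Y(j) = ((j*5)*(-2))*(j/j) = ((5*j)*(-2))*1 = -10*j*1 = -10*j)
1/(-944) - Y((1 + 4)*(-4)) = 1/(-944) - (-10)*(1 + 4)*(-4) = -1/944 - (-10)*5*(-4) = -1/944 - (-10)*(-20) = -1/944 - 1*200 = -1/944 - 200 = -188801/944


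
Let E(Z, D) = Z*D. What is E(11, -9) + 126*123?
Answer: 15399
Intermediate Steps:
E(Z, D) = D*Z
E(11, -9) + 126*123 = -9*11 + 126*123 = -99 + 15498 = 15399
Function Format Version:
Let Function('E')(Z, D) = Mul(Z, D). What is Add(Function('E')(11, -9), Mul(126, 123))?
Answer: 15399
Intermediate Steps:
Function('E')(Z, D) = Mul(D, Z)
Add(Function('E')(11, -9), Mul(126, 123)) = Add(Mul(-9, 11), Mul(126, 123)) = Add(-99, 15498) = 15399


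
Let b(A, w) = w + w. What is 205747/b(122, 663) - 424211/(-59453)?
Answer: 12794780177/78834678 ≈ 162.30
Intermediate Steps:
b(A, w) = 2*w
205747/b(122, 663) - 424211/(-59453) = 205747/((2*663)) - 424211/(-59453) = 205747/1326 - 424211*(-1/59453) = 205747*(1/1326) + 424211/59453 = 205747/1326 + 424211/59453 = 12794780177/78834678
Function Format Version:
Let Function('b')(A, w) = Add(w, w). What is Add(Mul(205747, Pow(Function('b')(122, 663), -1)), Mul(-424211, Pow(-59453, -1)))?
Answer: Rational(12794780177, 78834678) ≈ 162.30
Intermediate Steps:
Function('b')(A, w) = Mul(2, w)
Add(Mul(205747, Pow(Function('b')(122, 663), -1)), Mul(-424211, Pow(-59453, -1))) = Add(Mul(205747, Pow(Mul(2, 663), -1)), Mul(-424211, Pow(-59453, -1))) = Add(Mul(205747, Pow(1326, -1)), Mul(-424211, Rational(-1, 59453))) = Add(Mul(205747, Rational(1, 1326)), Rational(424211, 59453)) = Add(Rational(205747, 1326), Rational(424211, 59453)) = Rational(12794780177, 78834678)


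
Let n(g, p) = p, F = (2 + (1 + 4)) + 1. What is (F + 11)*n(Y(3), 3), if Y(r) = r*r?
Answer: 57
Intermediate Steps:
Y(r) = r²
F = 8 (F = (2 + 5) + 1 = 7 + 1 = 8)
(F + 11)*n(Y(3), 3) = (8 + 11)*3 = 19*3 = 57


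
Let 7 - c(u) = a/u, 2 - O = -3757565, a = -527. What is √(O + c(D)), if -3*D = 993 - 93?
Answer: √3381815019/30 ≈ 1938.4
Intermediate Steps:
O = 3757567 (O = 2 - 1*(-3757565) = 2 + 3757565 = 3757567)
D = -300 (D = -(993 - 93)/3 = -⅓*900 = -300)
c(u) = 7 + 527/u (c(u) = 7 - (-527)/u = 7 + 527/u)
√(O + c(D)) = √(3757567 + (7 + 527/(-300))) = √(3757567 + (7 + 527*(-1/300))) = √(3757567 + (7 - 527/300)) = √(3757567 + 1573/300) = √(1127271673/300) = √3381815019/30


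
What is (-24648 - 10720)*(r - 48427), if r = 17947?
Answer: 1078016640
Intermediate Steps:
(-24648 - 10720)*(r - 48427) = (-24648 - 10720)*(17947 - 48427) = -35368*(-30480) = 1078016640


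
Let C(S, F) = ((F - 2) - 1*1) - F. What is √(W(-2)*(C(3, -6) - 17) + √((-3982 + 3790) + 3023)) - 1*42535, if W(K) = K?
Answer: -42535 + √(40 + √2831) ≈ -42525.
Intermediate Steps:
C(S, F) = -3 (C(S, F) = ((-2 + F) - 1) - F = (-3 + F) - F = -3)
√(W(-2)*(C(3, -6) - 17) + √((-3982 + 3790) + 3023)) - 1*42535 = √(-2*(-3 - 17) + √((-3982 + 3790) + 3023)) - 1*42535 = √(-2*(-20) + √(-192 + 3023)) - 42535 = √(40 + √2831) - 42535 = -42535 + √(40 + √2831)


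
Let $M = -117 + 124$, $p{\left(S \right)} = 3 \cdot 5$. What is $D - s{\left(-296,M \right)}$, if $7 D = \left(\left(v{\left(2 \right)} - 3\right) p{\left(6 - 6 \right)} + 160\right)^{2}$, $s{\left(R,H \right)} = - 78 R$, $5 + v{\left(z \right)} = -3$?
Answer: $- \frac{161591}{7} \approx -23084.0$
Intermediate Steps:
$v{\left(z \right)} = -8$ ($v{\left(z \right)} = -5 - 3 = -8$)
$p{\left(S \right)} = 15$
$M = 7$
$D = \frac{25}{7}$ ($D = \frac{\left(\left(-8 - 3\right) 15 + 160\right)^{2}}{7} = \frac{\left(\left(-11\right) 15 + 160\right)^{2}}{7} = \frac{\left(-165 + 160\right)^{2}}{7} = \frac{\left(-5\right)^{2}}{7} = \frac{1}{7} \cdot 25 = \frac{25}{7} \approx 3.5714$)
$D - s{\left(-296,M \right)} = \frac{25}{7} - \left(-78\right) \left(-296\right) = \frac{25}{7} - 23088 = - \frac{161591}{7}$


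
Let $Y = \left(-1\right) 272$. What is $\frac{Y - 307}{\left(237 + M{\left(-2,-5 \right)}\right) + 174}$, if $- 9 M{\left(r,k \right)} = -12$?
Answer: $- \frac{1737}{1237} \approx -1.4042$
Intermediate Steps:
$M{\left(r,k \right)} = \frac{4}{3}$ ($M{\left(r,k \right)} = \left(- \frac{1}{9}\right) \left(-12\right) = \frac{4}{3}$)
$Y = -272$
$\frac{Y - 307}{\left(237 + M{\left(-2,-5 \right)}\right) + 174} = \frac{-272 - 307}{\left(237 + \frac{4}{3}\right) + 174} = - \frac{579}{\frac{715}{3} + 174} = - \frac{579}{\frac{1237}{3}} = \left(-579\right) \frac{3}{1237} = - \frac{1737}{1237}$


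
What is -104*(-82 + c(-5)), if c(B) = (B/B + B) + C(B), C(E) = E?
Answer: 9464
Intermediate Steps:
c(B) = 1 + 2*B (c(B) = (B/B + B) + B = (1 + B) + B = 1 + 2*B)
-104*(-82 + c(-5)) = -104*(-82 + (1 + 2*(-5))) = -104*(-82 + (1 - 10)) = -104*(-82 - 9) = -104*(-91) = 9464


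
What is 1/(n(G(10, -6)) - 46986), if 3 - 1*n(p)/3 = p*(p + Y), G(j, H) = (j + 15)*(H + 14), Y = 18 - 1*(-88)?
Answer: -1/230577 ≈ -4.3369e-6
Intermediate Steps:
Y = 106 (Y = 18 + 88 = 106)
G(j, H) = (14 + H)*(15 + j) (G(j, H) = (15 + j)*(14 + H) = (14 + H)*(15 + j))
n(p) = 9 - 3*p*(106 + p) (n(p) = 9 - 3*p*(p + 106) = 9 - 3*p*(106 + p))
1/(n(G(10, -6)) - 46986) = 1/((9 - 318*(210 + 14*10 + 15*(-6) - 6*10) - 3*(210 + 14*10 + 15*(-6) - 6*10)²) - 46986) = 1/((9 - 318*(210 + 140 - 90 - 60) - 3*(210 + 140 - 90 - 60)²) - 46986) = 1/((9 - 318*200 - 3*200²) - 46986) = 1/((9 - 63600 - 3*40000) - 46986) = 1/((9 - 63600 - 120000) - 46986) = 1/(-183591 - 46986) = 1/(-230577) = -1/230577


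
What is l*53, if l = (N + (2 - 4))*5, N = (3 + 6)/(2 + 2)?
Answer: 265/4 ≈ 66.250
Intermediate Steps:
N = 9/4 ≈ 2.2500
l = 5/4 (l = (9/4 + (2 - 4))*5 = (9/4 - 2)*5 = (¼)*5 = 5/4 ≈ 1.2500)
l*53 = (5/4)*53 = 265/4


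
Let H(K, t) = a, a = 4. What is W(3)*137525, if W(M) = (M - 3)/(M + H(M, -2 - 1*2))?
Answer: 0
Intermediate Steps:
H(K, t) = 4
W(M) = (-3 + M)/(4 + M) (W(M) = (M - 3)/(M + 4) = (-3 + M)/(4 + M))
W(3)*137525 = ((-3 + 3)/(4 + 3))*137525 = (0/7)*137525 = ((⅐)*0)*137525 = 0*137525 = 0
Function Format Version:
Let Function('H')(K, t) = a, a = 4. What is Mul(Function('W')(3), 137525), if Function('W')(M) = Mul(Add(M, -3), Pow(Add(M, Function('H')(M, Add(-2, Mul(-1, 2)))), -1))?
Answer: 0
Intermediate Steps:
Function('H')(K, t) = 4
Function('W')(M) = Mul(Pow(Add(4, M), -1), Add(-3, M)) (Function('W')(M) = Mul(Add(M, -3), Pow(Add(M, 4), -1)) = Mul(Add(-3, M), Pow(Add(4, M), -1)) = Mul(Pow(Add(4, M), -1), Add(-3, M)))
Mul(Function('W')(3), 137525) = Mul(Mul(Pow(Add(4, 3), -1), Add(-3, 3)), 137525) = Mul(Mul(Pow(7, -1), 0), 137525) = Mul(Mul(Rational(1, 7), 0), 137525) = Mul(0, 137525) = 0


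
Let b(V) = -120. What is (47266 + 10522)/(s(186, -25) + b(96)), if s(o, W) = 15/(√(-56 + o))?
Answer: -12019904/24957 - 57788*√130/124785 ≈ -486.90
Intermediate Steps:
s(o, W) = 15/√(-56 + o)
(47266 + 10522)/(s(186, -25) + b(96)) = (47266 + 10522)/(15/√(-56 + 186) - 120) = 57788/(15/√130 - 120) = 57788/(15*(√130/130) - 120) = 57788/(3*√130/26 - 120) = 57788/(-120 + 3*√130/26)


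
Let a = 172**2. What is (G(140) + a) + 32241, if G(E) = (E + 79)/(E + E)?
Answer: 17311219/280 ≈ 61826.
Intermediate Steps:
a = 29584
G(E) = (79 + E)/(2*E) (G(E) = (79 + E)/((2*E)) = (79 + E)*(1/(2*E)) = (79 + E)/(2*E))
(G(140) + a) + 32241 = ((1/2)*(79 + 140)/140 + 29584) + 32241 = ((1/2)*(1/140)*219 + 29584) + 32241 = (219/280 + 29584) + 32241 = 8283739/280 + 32241 = 17311219/280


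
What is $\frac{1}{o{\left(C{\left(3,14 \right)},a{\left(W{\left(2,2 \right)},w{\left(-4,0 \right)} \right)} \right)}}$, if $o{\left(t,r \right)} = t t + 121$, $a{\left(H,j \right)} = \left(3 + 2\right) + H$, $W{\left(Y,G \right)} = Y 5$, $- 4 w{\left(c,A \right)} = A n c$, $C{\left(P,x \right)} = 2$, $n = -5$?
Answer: $\frac{1}{125} \approx 0.008$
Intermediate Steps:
$w{\left(c,A \right)} = \frac{5 A c}{4}$ ($w{\left(c,A \right)} = - \frac{A \left(-5\right) c}{4} = - \frac{- 5 A c}{4} = - \frac{\left(-5\right) A c}{4} = \frac{5 A c}{4}$)
$W{\left(Y,G \right)} = 5 Y$
$a{\left(H,j \right)} = 5 + H$
$o{\left(t,r \right)} = 121 + t^{2}$ ($o{\left(t,r \right)} = t^{2} + 121 = 121 + t^{2}$)
$\frac{1}{o{\left(C{\left(3,14 \right)},a{\left(W{\left(2,2 \right)},w{\left(-4,0 \right)} \right)} \right)}} = \frac{1}{121 + 2^{2}} = \frac{1}{121 + 4} = \frac{1}{125}$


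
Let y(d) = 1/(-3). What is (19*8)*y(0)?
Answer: -152/3 ≈ -50.667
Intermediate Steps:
y(d) = -⅓
(19*8)*y(0) = (19*8)*(-⅓) = 152*(-⅓) = -152/3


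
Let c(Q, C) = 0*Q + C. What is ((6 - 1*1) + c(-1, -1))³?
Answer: 64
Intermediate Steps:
c(Q, C) = C (c(Q, C) = 0 + C = C)
((6 - 1*1) + c(-1, -1))³ = ((6 - 1*1) - 1)³ = ((6 - 1) - 1)³ = (5 - 1)³ = 4³ = 64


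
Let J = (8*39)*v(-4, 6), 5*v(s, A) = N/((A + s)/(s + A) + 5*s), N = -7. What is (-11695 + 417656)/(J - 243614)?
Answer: -38566295/23141146 ≈ -1.6666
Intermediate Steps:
v(s, A) = -7/(5*(1 + 5*s)) (v(s, A) = (-7/((A + s)/(s + A) + 5*s))/5 = (-7/((A + s)/(A + s) + 5*s))/5 = (-7/(1 + 5*s))/5 = -7/(5*(1 + 5*s)))
J = 2184/95 (J = (8*39)*(-7/(5 + 25*(-4))) = 312*(-7/(5 - 100)) = 312*(-7/(-95)) = 312*(-7*(-1/95)) = 312*(7/95) = 2184/95 ≈ 22.989)
(-11695 + 417656)/(J - 243614) = (-11695 + 417656)/(2184/95 - 243614) = 405961/(-23141146/95) = 405961*(-95/23141146) = -38566295/23141146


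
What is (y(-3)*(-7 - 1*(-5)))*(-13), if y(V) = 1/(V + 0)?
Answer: -26/3 ≈ -8.6667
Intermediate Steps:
y(V) = 1/V
(y(-3)*(-7 - 1*(-5)))*(-13) = ((-7 - 1*(-5))/(-3))*(-13) = -(-7 + 5)/3*(-13) = -⅓*(-2)*(-13) = (⅔)*(-13) = -26/3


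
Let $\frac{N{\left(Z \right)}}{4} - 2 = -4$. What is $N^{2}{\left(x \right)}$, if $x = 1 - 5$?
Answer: $64$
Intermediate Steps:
$x = -4$ ($x = 1 - 5 = -4$)
$N{\left(Z \right)} = -8$ ($N{\left(Z \right)} = 8 + 4 \left(-4\right) = 8 - 16 = -8$)
$N^{2}{\left(x \right)} = \left(-8\right)^{2} = 64$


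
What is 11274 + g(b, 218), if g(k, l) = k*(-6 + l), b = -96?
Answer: -9078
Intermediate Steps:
11274 + g(b, 218) = 11274 - 96*(-6 + 218) = 11274 - 96*212 = 11274 - 20352 = -9078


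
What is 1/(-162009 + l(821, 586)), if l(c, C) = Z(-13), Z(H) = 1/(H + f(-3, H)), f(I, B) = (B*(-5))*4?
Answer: -247/40016222 ≈ -6.1725e-6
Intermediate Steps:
f(I, B) = -20*B (f(I, B) = -5*B*4 = -20*B)
Z(H) = -1/(19*H) (Z(H) = 1/(H - 20*H) = 1/(-19*H) = -1/(19*H))
l(c, C) = 1/247 (l(c, C) = -1/19/(-13) = -1/19*(-1/13) = 1/247)
1/(-162009 + l(821, 586)) = 1/(-162009 + 1/247) = 1/(-40016222/247) = -247/40016222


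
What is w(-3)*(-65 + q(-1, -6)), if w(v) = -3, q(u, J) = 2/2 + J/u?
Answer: 174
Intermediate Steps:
q(u, J) = 1 + J/u (q(u, J) = 2*(½) + J/u = 1 + J/u)
w(-3)*(-65 + q(-1, -6)) = -3*(-65 + (-6 - 1)/(-1)) = -3*(-65 - 1*(-7)) = -3*(-65 + 7) = -3*(-58) = 174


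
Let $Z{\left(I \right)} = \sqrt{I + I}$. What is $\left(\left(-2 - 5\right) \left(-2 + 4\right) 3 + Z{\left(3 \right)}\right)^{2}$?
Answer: $\left(42 - \sqrt{6}\right)^{2} \approx 1564.2$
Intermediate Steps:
$Z{\left(I \right)} = \sqrt{2} \sqrt{I}$ ($Z{\left(I \right)} = \sqrt{2 I} = \sqrt{2} \sqrt{I}$)
$\left(\left(-2 - 5\right) \left(-2 + 4\right) 3 + Z{\left(3 \right)}\right)^{2} = \left(\left(-2 - 5\right) \left(-2 + 4\right) 3 + \sqrt{2} \sqrt{3}\right)^{2} = \left(\left(-2 - 5\right) 2 \cdot 3 + \sqrt{6}\right)^{2} = \left(\left(-7\right) 6 + \sqrt{6}\right)^{2} = \left(-42 + \sqrt{6}\right)^{2}$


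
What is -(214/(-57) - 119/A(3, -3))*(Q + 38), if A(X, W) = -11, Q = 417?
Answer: -2015195/627 ≈ -3214.0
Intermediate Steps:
-(214/(-57) - 119/A(3, -3))*(Q + 38) = -(214/(-57) - 119/(-11))*(417 + 38) = -(214*(-1/57) - 119*(-1/11))*455 = -(-214/57 + 119/11)*455 = -4429*455/627 = -1*2015195/627 = -2015195/627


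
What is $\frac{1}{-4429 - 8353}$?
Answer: $- \frac{1}{12782} \approx -7.8235 \cdot 10^{-5}$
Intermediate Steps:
$\frac{1}{-4429 - 8353} = \frac{1}{-12782} = - \frac{1}{12782}$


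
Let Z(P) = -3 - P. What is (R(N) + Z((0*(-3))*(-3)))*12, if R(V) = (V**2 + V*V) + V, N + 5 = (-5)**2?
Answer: 9804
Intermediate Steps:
N = 20 (N = -5 + (-5)**2 = -5 + 25 = 20)
R(V) = V + 2*V**2 (R(V) = (V**2 + V**2) + V = 2*V**2 + V = V + 2*V**2)
(R(N) + Z((0*(-3))*(-3)))*12 = (20*(1 + 2*20) + (-3 - 0*(-3)*(-3)))*12 = (20*(1 + 40) + (-3 - 0*(-3)))*12 = (20*41 + (-3 - 1*0))*12 = (820 + (-3 + 0))*12 = (820 - 3)*12 = 817*12 = 9804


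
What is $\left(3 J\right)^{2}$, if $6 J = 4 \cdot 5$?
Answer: $100$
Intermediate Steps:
$J = \frac{10}{3}$ ($J = \frac{4 \cdot 5}{6} = \frac{1}{6} \cdot 20 = \frac{10}{3} \approx 3.3333$)
$\left(3 J\right)^{2} = \left(3 \cdot \frac{10}{3}\right)^{2} = 10^{2} = 100$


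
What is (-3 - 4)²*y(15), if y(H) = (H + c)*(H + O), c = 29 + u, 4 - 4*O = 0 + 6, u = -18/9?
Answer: 29841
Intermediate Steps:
u = -2 (u = -18*⅑ = -2)
O = -½ (O = 1 - (0 + 6)/4 = 1 - ¼*6 = 1 - 3/2 = -½ ≈ -0.50000)
c = 27 (c = 29 - 2 = 27)
y(H) = (27 + H)*(-½ + H) (y(H) = (H + 27)*(H - ½) = (27 + H)*(-½ + H))
(-3 - 4)²*y(15) = (-3 - 4)²*(-27/2 + 15² + (53/2)*15) = (-7)²*(-27/2 + 225 + 795/2) = 49*609 = 29841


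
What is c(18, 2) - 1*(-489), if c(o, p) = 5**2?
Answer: 514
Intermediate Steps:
c(o, p) = 25
c(18, 2) - 1*(-489) = 25 - 1*(-489) = 25 + 489 = 514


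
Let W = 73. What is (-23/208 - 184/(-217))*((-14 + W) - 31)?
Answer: 33281/1612 ≈ 20.646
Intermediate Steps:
(-23/208 - 184/(-217))*((-14 + W) - 31) = (-23/208 - 184/(-217))*((-14 + 73) - 31) = (-23*1/208 - 184*(-1/217))*(59 - 31) = (-23/208 + 184/217)*28 = (33281/45136)*28 = 33281/1612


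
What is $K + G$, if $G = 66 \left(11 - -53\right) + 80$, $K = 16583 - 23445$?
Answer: $-2558$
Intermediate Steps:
$K = -6862$ ($K = 16583 - 23445 = -6862$)
$G = 4304$ ($G = 66 \left(11 + 53\right) + 80 = 66 \cdot 64 + 80 = 4224 + 80 = 4304$)
$K + G = -6862 + 4304 = -2558$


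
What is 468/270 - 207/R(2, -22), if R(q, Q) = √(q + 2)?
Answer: -3053/30 ≈ -101.77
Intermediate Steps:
R(q, Q) = √(2 + q)
468/270 - 207/R(2, -22) = 468/270 - 207/√(2 + 2) = 468*(1/270) - 207/(√4) = 26/15 - 207/2 = -3053/30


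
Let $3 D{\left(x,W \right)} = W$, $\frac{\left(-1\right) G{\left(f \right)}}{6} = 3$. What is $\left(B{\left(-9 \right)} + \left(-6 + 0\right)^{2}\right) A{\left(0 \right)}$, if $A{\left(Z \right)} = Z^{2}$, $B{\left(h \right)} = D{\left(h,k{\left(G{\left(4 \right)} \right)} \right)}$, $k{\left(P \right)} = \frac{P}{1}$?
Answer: $0$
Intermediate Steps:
$G{\left(f \right)} = -18$ ($G{\left(f \right)} = \left(-6\right) 3 = -18$)
$k{\left(P \right)} = P$ ($k{\left(P \right)} = P 1 = P$)
$D{\left(x,W \right)} = \frac{W}{3}$
$B{\left(h \right)} = -6$ ($B{\left(h \right)} = \frac{1}{3} \left(-18\right) = -6$)
$\left(B{\left(-9 \right)} + \left(-6 + 0\right)^{2}\right) A{\left(0 \right)} = \left(-6 + \left(-6 + 0\right)^{2}\right) 0^{2} = \left(-6 + \left(-6\right)^{2}\right) 0 = \left(-6 + 36\right) 0 = 30 \cdot 0 = 0$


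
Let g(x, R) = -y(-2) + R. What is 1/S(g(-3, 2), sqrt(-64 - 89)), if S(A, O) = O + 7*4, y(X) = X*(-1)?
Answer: 28/937 - 3*I*sqrt(17)/937 ≈ 0.029883 - 0.013201*I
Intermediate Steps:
y(X) = -X
g(x, R) = -2 + R (g(x, R) = -(-1)*(-2) + R = -1*2 + R = -2 + R)
S(A, O) = 28 + O (S(A, O) = O + 28 = 28 + O)
1/S(g(-3, 2), sqrt(-64 - 89)) = 1/(28 + sqrt(-64 - 89)) = 1/(28 + sqrt(-153)) = 1/(28 + 3*I*sqrt(17))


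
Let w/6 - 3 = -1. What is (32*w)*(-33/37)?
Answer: -12672/37 ≈ -342.49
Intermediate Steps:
w = 12 (w = 18 + 6*(-1) = 18 - 6 = 12)
(32*w)*(-33/37) = (32*12)*(-33/37) = 384*(-33*1/37) = 384*(-33/37) = -12672/37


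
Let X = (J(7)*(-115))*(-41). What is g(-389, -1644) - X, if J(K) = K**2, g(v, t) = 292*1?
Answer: -230743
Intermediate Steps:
g(v, t) = 292
X = 231035 (X = (7**2*(-115))*(-41) = (49*(-115))*(-41) = -5635*(-41) = 231035)
g(-389, -1644) - X = 292 - 1*231035 = 292 - 231035 = -230743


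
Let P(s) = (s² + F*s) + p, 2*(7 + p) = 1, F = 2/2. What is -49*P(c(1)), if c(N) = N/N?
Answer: 441/2 ≈ 220.50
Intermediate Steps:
F = 1 (F = 2*(½) = 1)
p = -13/2 (p = -7 + (½)*1 = -7 + ½ = -13/2 ≈ -6.5000)
c(N) = 1
P(s) = -13/2 + s + s² (P(s) = (s² + 1*s) - 13/2 = (s² + s) - 13/2 = (s + s²) - 13/2 = -13/2 + s + s²)
-49*P(c(1)) = -49*(-13/2 + 1 + 1²) = -49*(-13/2 + 1 + 1) = -49*(-9/2) = 441/2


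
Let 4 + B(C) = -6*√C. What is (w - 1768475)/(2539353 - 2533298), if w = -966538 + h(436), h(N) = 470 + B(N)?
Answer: -2734547/6055 - 12*√109/6055 ≈ -451.64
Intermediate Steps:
B(C) = -4 - 6*√C
h(N) = 466 - 6*√N (h(N) = 470 + (-4 - 6*√N) = 466 - 6*√N)
w = -966072 - 12*√109 (w = -966538 + (466 - 12*√109) = -966072 - 12*√109 ≈ -9.6620e+5)
(w - 1768475)/(2539353 - 2533298) = ((-966072 - 12*√109) - 1768475)/(2539353 - 2533298) = (-2734547 - 12*√109)/6055 = (-2734547 - 12*√109)*(1/6055) = -2734547/6055 - 12*√109/6055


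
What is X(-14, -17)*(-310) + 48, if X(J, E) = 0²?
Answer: 48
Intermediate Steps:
X(J, E) = 0
X(-14, -17)*(-310) + 48 = 0*(-310) + 48 = 0 + 48 = 48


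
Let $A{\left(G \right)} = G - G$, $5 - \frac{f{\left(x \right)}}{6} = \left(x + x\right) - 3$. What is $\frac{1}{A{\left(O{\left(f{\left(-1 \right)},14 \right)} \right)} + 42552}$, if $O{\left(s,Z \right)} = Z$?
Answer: $\frac{1}{42552} \approx 2.3501 \cdot 10^{-5}$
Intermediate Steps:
$f{\left(x \right)} = 48 - 12 x$ ($f{\left(x \right)} = 30 - 6 \left(\left(x + x\right) - 3\right) = 30 - 6 \left(2 x - 3\right) = 30 - 6 \left(-3 + 2 x\right) = 30 - \left(-18 + 12 x\right) = 48 - 12 x$)
$A{\left(G \right)} = 0$
$\frac{1}{A{\left(O{\left(f{\left(-1 \right)},14 \right)} \right)} + 42552} = \frac{1}{0 + 42552} = \frac{1}{42552}$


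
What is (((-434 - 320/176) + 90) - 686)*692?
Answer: -7854200/11 ≈ -7.1402e+5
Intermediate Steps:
(((-434 - 320/176) + 90) - 686)*692 = (((-434 - 320*1/176) + 90) - 686)*692 = (((-434 - 20/11) + 90) - 686)*692 = ((-4794/11 + 90) - 686)*692 = (-3804/11 - 686)*692 = -11350/11*692 = -7854200/11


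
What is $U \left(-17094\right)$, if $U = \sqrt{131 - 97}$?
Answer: $- 17094 \sqrt{34} \approx -99674.0$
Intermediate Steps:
$U = \sqrt{34} \approx 5.8309$
$U \left(-17094\right) = \sqrt{34} \left(-17094\right) = - 17094 \sqrt{34}$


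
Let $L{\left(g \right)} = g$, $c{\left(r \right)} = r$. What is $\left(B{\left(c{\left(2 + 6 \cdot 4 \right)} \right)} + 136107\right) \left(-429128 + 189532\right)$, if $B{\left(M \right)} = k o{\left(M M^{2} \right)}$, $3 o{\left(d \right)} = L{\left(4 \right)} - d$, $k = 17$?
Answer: $- \frac{26259002812}{3} \approx -8.753 \cdot 10^{9}$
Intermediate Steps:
$o{\left(d \right)} = \frac{4}{3} - \frac{d}{3}$ ($o{\left(d \right)} = \frac{4 - d}{3} = \frac{4}{3} - \frac{d}{3}$)
$B{\left(M \right)} = \frac{68}{3} - \frac{17 M^{3}}{3}$ ($B{\left(M \right)} = 17 \left(\frac{4}{3} - \frac{M M^{2}}{3}\right) = 17 \left(\frac{4}{3} - \frac{M^{3}}{3}\right) = \frac{68}{3} - \frac{17 M^{3}}{3}$)
$\left(B{\left(c{\left(2 + 6 \cdot 4 \right)} \right)} + 136107\right) \left(-429128 + 189532\right) = \left(\left(\frac{68}{3} - \frac{17 \left(2 + 6 \cdot 4\right)^{3}}{3}\right) + 136107\right) \left(-429128 + 189532\right) = \left(\left(\frac{68}{3} - \frac{17 \left(2 + 24\right)^{3}}{3}\right) + 136107\right) \left(-239596\right) = \left(\left(\frac{68}{3} - \frac{17 \cdot 26^{3}}{3}\right) + 136107\right) \left(-239596\right) = \left(\left(\frac{68}{3} - \frac{298792}{3}\right) + 136107\right) \left(-239596\right) = \left(- \frac{298724}{3} + 136107\right) \left(-239596\right) = \frac{109597}{3} \left(-239596\right) = - \frac{26259002812}{3}$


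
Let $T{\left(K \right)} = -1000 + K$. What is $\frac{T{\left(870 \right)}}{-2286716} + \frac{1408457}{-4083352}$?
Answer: $- \frac{805052580363}{2334366588008} \approx -0.34487$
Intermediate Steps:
$\frac{T{\left(870 \right)}}{-2286716} + \frac{1408457}{-4083352} = \frac{-1000 + 870}{-2286716} + \frac{1408457}{-4083352} = \left(-130\right) \left(- \frac{1}{2286716}\right) + 1408457 \left(- \frac{1}{4083352}\right) = \frac{65}{1143358} - \frac{1408457}{4083352} = - \frac{805052580363}{2334366588008}$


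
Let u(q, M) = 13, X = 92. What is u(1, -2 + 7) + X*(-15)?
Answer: -1367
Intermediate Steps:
u(1, -2 + 7) + X*(-15) = 13 + 92*(-15) = 13 - 1380 = -1367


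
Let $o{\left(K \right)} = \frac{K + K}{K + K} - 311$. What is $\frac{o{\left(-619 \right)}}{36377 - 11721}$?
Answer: $- \frac{155}{12328} \approx -0.012573$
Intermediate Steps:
$o{\left(K \right)} = -310$ ($o{\left(K \right)} = \frac{2 K}{2 K} - 311 = 2 K \frac{1}{2 K} - 311 = 1 - 311 = -310$)
$\frac{o{\left(-619 \right)}}{36377 - 11721} = - \frac{310}{36377 - 11721} = - \frac{310}{24656} = \left(-310\right) \frac{1}{24656} = - \frac{155}{12328}$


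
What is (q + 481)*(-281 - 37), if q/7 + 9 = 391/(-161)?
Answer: -127518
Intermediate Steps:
q = -80 (q = -63 + 7*(391/(-161)) = -63 + 7*(391*(-1/161)) = -63 + 7*(-17/7) = -63 - 17 = -80)
(q + 481)*(-281 - 37) = (-80 + 481)*(-281 - 37) = 401*(-318) = -127518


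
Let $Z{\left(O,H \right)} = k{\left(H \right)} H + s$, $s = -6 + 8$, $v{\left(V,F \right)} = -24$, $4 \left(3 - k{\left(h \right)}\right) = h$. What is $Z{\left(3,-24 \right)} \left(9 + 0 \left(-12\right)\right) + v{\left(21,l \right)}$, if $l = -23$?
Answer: $-1950$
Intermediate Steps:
$k{\left(h \right)} = 3 - \frac{h}{4}$
$s = 2$
$Z{\left(O,H \right)} = 2 + H \left(3 - \frac{H}{4}\right)$ ($Z{\left(O,H \right)} = \left(3 - \frac{H}{4}\right) H + 2 = H \left(3 - \frac{H}{4}\right) + 2 = 2 + H \left(3 - \frac{H}{4}\right)$)
$Z{\left(3,-24 \right)} \left(9 + 0 \left(-12\right)\right) + v{\left(21,l \right)} = \left(2 - - 6 \left(-12 - 24\right)\right) \left(9 + 0 \left(-12\right)\right) - 24 = \left(2 - \left(-6\right) \left(-36\right)\right) \left(9 + 0\right) - 24 = \left(2 - 216\right) 9 - 24 = \left(-214\right) 9 - 24 = -1926 - 24 = -1950$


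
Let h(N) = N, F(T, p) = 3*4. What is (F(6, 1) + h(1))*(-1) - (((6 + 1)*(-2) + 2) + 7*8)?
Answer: -57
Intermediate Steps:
F(T, p) = 12
(F(6, 1) + h(1))*(-1) - (((6 + 1)*(-2) + 2) + 7*8) = (12 + 1)*(-1) - (((6 + 1)*(-2) + 2) + 7*8) = 13*(-1) - ((7*(-2) + 2) + 56) = -13 - ((-14 + 2) + 56) = -13 - (-12 + 56) = -13 - 1*44 = -13 - 44 = -57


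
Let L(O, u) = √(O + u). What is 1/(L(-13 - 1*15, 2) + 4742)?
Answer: 2371/11243295 - I*√26/22486590 ≈ 0.00021088 - 2.2676e-7*I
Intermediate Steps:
1/(L(-13 - 1*15, 2) + 4742) = 1/(√((-13 - 1*15) + 2) + 4742) = 1/(√((-13 - 15) + 2) + 4742) = 1/(√(-28 + 2) + 4742) = 1/(√(-26) + 4742) = 1/(I*√26 + 4742) = 1/(4742 + I*√26)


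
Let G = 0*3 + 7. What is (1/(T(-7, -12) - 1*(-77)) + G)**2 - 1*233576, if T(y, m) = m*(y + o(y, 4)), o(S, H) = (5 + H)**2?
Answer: -153595623320/657721 ≈ -2.3353e+5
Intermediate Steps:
G = 7 (G = 0 + 7 = 7)
T(y, m) = m*(81 + y) (T(y, m) = m*(y + (5 + 4)**2) = m*(y + 9**2) = m*(y + 81) = m*(81 + y))
(1/(T(-7, -12) - 1*(-77)) + G)**2 - 1*233576 = (1/(-12*(81 - 7) - 1*(-77)) + 7)**2 - 1*233576 = (1/(-12*74 + 77) + 7)**2 - 233576 = (1/(-888 + 77) + 7)**2 - 233576 = (1/(-811) + 7)**2 - 233576 = (-1/811 + 7)**2 - 233576 = (5676/811)**2 - 233576 = 32216976/657721 - 233576 = -153595623320/657721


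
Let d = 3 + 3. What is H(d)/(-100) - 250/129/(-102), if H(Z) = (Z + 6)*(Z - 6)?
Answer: 125/6579 ≈ 0.019000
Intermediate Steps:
d = 6
H(Z) = (-6 + Z)*(6 + Z) (H(Z) = (6 + Z)*(-6 + Z) = (-6 + Z)*(6 + Z))
H(d)/(-100) - 250/129/(-102) = (-36 + 6²)/(-100) - 250/129/(-102) = (-36 + 36)*(-1/100) - 250*1/129*(-1/102) = 0*(-1/100) - 250/129*(-1/102) = 0 + 125/6579 = 125/6579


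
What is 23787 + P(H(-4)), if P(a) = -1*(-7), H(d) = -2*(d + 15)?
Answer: 23794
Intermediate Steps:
H(d) = -30 - 2*d (H(d) = -2*(15 + d) = -30 - 2*d)
P(a) = 7
23787 + P(H(-4)) = 23787 + 7 = 23794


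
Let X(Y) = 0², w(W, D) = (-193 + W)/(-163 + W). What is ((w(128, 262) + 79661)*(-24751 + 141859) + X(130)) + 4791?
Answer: 65304138657/7 ≈ 9.3292e+9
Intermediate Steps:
w(W, D) = (-193 + W)/(-163 + W)
X(Y) = 0
((w(128, 262) + 79661)*(-24751 + 141859) + X(130)) + 4791 = (((-193 + 128)/(-163 + 128) + 79661)*(-24751 + 141859) + 0) + 4791 = ((-65/(-35) + 79661)*117108 + 0) + 4791 = ((-1/35*(-65) + 79661)*117108 + 0) + 4791 = ((13/7 + 79661)*117108 + 0) + 4791 = ((557640/7)*117108 + 0) + 4791 = (65304105120/7 + 0) + 4791 = 65304105120/7 + 4791 = 65304138657/7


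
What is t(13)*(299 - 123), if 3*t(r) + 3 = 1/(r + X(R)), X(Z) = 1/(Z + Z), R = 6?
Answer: -26928/157 ≈ -171.52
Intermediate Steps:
X(Z) = 1/(2*Z)
t(r) = -1 + 1/(3*(1/12 + r)) (t(r) = -1 + 1/(3*(r + (1/2)/6)) = -1 + 1/(3*(r + (1/2)*(1/6))) = -1 + 1/(3*(r + 1/12)) = -1 + 1/(3*(1/12 + r)))
t(13)*(299 - 123) = (3*(1 - 4*13)/(1 + 12*13))*(299 - 123) = (3*(1 - 52)/(1 + 156))*176 = (3*(-51)/157)*176 = (3*(1/157)*(-51))*176 = -153/157*176 = -26928/157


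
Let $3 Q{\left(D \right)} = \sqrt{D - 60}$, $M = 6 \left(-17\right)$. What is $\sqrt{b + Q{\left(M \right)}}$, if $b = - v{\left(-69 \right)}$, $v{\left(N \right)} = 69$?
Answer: $\sqrt{-69 + 3 i \sqrt{2}} \approx 0.25526 + 8.3105 i$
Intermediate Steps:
$M = -102$
$Q{\left(D \right)} = \frac{\sqrt{-60 + D}}{3}$ ($Q{\left(D \right)} = \frac{\sqrt{D - 60}}{3} = \frac{\sqrt{-60 + D}}{3}$)
$b = -69$ ($b = \left(-1\right) 69 = -69$)
$\sqrt{b + Q{\left(M \right)}} = \sqrt{-69 + \frac{\sqrt{-60 - 102}}{3}} = \sqrt{-69 + \frac{\sqrt{-162}}{3}} = \sqrt{-69 + \frac{9 i \sqrt{2}}{3}} = \sqrt{-69 + 3 i \sqrt{2}}$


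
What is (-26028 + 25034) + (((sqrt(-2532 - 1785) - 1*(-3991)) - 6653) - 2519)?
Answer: -6175 + I*sqrt(4317) ≈ -6175.0 + 65.704*I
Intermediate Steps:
(-26028 + 25034) + (((sqrt(-2532 - 1785) - 1*(-3991)) - 6653) - 2519) = -994 + (((sqrt(-4317) + 3991) - 6653) - 2519) = -994 + (((I*sqrt(4317) + 3991) - 6653) - 2519) = -994 + (((3991 + I*sqrt(4317)) - 6653) - 2519) = -994 + ((-2662 + I*sqrt(4317)) - 2519) = -994 + (-5181 + I*sqrt(4317)) = -6175 + I*sqrt(4317)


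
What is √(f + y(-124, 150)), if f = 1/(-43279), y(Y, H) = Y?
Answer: I*√232260951563/43279 ≈ 11.136*I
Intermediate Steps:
f = -1/43279 ≈ -2.3106e-5
√(f + y(-124, 150)) = √(-1/43279 - 124) = √(-5366597/43279) = I*√232260951563/43279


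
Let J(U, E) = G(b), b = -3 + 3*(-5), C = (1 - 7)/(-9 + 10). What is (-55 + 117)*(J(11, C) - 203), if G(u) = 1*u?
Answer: -13702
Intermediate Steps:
C = -6 (C = -6/1 = -6*1 = -6)
b = -18 (b = -3 - 15 = -18)
G(u) = u
J(U, E) = -18
(-55 + 117)*(J(11, C) - 203) = (-55 + 117)*(-18 - 203) = 62*(-221) = -13702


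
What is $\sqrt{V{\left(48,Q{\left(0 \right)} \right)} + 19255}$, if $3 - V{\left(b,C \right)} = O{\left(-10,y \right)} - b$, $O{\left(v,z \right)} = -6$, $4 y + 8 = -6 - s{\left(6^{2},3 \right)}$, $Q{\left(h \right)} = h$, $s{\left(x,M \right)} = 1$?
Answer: $4 \sqrt{1207} \approx 138.97$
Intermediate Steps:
$y = - \frac{15}{4}$ ($y = -2 + \frac{-6 - 1}{4} = -2 + \frac{1}{4} \left(-7\right) = -2 - \frac{7}{4} = - \frac{15}{4} \approx -3.75$)
$V{\left(b,C \right)} = 9 + b$ ($V{\left(b,C \right)} = 3 - \left(-6 - b\right) = 3 + \left(6 + b\right) = 9 + b$)
$\sqrt{V{\left(48,Q{\left(0 \right)} \right)} + 19255} = \sqrt{\left(9 + 48\right) + 19255} = \sqrt{57 + 19255} = \sqrt{19312} = 4 \sqrt{1207}$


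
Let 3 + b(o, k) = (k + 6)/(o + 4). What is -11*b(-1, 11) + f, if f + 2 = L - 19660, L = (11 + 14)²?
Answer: -57199/3 ≈ -19066.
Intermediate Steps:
L = 625 (L = 25² = 625)
b(o, k) = -3 + (6 + k)/(4 + o) (b(o, k) = -3 + (k + 6)/(o + 4) = -3 + (6 + k)/(4 + o))
f = -19037 (f = -2 + (625 - 19660) = -2 - 19035 = -19037)
-11*b(-1, 11) + f = -11*(-6 + 11 - 3*(-1))/(4 - 1) - 19037 = -11*(-6 + 11 + 3)/3 - 19037 = -11*8/3 - 19037 = -88/3 - 19037 = -57199/3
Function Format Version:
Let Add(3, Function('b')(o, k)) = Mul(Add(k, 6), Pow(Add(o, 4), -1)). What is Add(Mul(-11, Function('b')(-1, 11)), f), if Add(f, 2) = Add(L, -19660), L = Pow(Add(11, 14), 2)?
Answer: Rational(-57199, 3) ≈ -19066.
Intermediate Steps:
L = 625 (L = Pow(25, 2) = 625)
Function('b')(o, k) = Add(-3, Mul(Pow(Add(4, o), -1), Add(6, k))) (Function('b')(o, k) = Add(-3, Mul(Add(k, 6), Pow(Add(o, 4), -1))) = Add(-3, Mul(Add(6, k), Pow(Add(4, o), -1))) = Add(-3, Mul(Pow(Add(4, o), -1), Add(6, k))))
f = -19037 (f = Add(-2, Add(625, -19660)) = Add(-2, -19035) = -19037)
Add(Mul(-11, Function('b')(-1, 11)), f) = Add(Mul(-11, Mul(Pow(Add(4, -1), -1), Add(-6, 11, Mul(-3, -1)))), -19037) = Add(Mul(-11, Mul(Pow(3, -1), Add(-6, 11, 3))), -19037) = Add(Mul(-11, Mul(Rational(1, 3), 8)), -19037) = Add(Mul(-11, Rational(8, 3)), -19037) = Add(Rational(-88, 3), -19037) = Rational(-57199, 3)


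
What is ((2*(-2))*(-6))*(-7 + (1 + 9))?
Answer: 72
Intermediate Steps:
((2*(-2))*(-6))*(-7 + (1 + 9)) = (-4*(-6))*(-7 + 10) = 24*3 = 72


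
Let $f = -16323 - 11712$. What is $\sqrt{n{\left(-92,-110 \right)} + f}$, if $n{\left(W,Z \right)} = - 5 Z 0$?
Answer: $3 i \sqrt{3115} \approx 167.44 i$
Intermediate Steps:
$n{\left(W,Z \right)} = 0$
$f = -28035$
$\sqrt{n{\left(-92,-110 \right)} + f} = \sqrt{0 - 28035} = \sqrt{-28035} = 3 i \sqrt{3115}$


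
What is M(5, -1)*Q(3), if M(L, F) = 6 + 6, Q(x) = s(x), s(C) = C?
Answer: 36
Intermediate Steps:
Q(x) = x
M(L, F) = 12
M(5, -1)*Q(3) = 12*3 = 36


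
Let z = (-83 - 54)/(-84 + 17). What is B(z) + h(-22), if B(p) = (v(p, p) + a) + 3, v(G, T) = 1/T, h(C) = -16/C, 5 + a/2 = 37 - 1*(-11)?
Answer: 135956/1507 ≈ 90.216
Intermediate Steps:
a = 86 (a = -10 + 2*(37 - 1*(-11)) = -10 + 2*(37 + 11) = -10 + 2*48 = -10 + 96 = 86)
z = 137/67 (z = -137/(-67) = -137*(-1/67) = 137/67 ≈ 2.0448)
B(p) = 89 + 1/p (B(p) = (1/p + 86) + 3 = (86 + 1/p) + 3 = 89 + 1/p)
B(z) + h(-22) = (89 + 1/(137/67)) - 16/(-22) = (89 + 67/137) - 16*(-1/22) = 12260/137 + 8/11 = 135956/1507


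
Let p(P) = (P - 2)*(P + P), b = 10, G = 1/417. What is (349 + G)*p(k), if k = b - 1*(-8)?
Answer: 27942528/139 ≈ 2.0103e+5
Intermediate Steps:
G = 1/417 ≈ 0.0023981
k = 18 (k = 10 - 1*(-8) = 10 + 8 = 18)
p(P) = 2*P*(-2 + P) (p(P) = (-2 + P)*(2*P) = 2*P*(-2 + P))
(349 + G)*p(k) = (349 + 1/417)*(2*18*(-2 + 18)) = 145534*(2*18*16)/417 = (145534/417)*576 = 27942528/139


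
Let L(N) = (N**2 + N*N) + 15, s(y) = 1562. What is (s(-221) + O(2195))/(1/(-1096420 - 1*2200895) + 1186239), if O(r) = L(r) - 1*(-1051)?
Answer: 15890878774785/1955701824142 ≈ 8.1254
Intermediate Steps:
L(N) = 15 + 2*N**2 (L(N) = (N**2 + N**2) + 15 = 2*N**2 + 15 = 15 + 2*N**2)
O(r) = 1066 + 2*r**2 (O(r) = (15 + 2*r**2) - 1*(-1051) = (15 + 2*r**2) + 1051 = 1066 + 2*r**2)
(s(-221) + O(2195))/(1/(-1096420 - 1*2200895) + 1186239) = (1562 + (1066 + 2*2195**2))/(1/(-1096420 - 1*2200895) + 1186239) = (1562 + (1066 + 2*4818025))/(1/(-1096420 - 2200895) + 1186239) = (1562 + (1066 + 9636050))/(1/(-3297315) + 1186239) = (1562 + 9637116)/(-1/3297315 + 1186239) = 9638678/(3911403648284/3297315) = 9638678*(3297315/3911403648284) = 15890878774785/1955701824142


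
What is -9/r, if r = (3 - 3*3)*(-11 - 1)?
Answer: -1/8 ≈ -0.12500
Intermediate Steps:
r = 72 (r = (3 - 9)*(-12) = -6*(-12) = 72)
-9/r = -9/72 = (1/72)*(-9) = -1/8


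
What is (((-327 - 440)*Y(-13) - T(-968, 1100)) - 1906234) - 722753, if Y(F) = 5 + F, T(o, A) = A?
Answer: -2623951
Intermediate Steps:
(((-327 - 440)*Y(-13) - T(-968, 1100)) - 1906234) - 722753 = (((-327 - 440)*(5 - 13) - 1*1100) - 1906234) - 722753 = ((-767*(-8) - 1100) - 1906234) - 722753 = ((6136 - 1100) - 1906234) - 722753 = (5036 - 1906234) - 722753 = -1901198 - 722753 = -2623951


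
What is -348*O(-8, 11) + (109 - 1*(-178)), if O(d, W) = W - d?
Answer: -6325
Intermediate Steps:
-348*O(-8, 11) + (109 - 1*(-178)) = -348*(11 - 1*(-8)) + (109 - 1*(-178)) = -348*(11 + 8) + (109 + 178) = -348*19 + 287 = -6612 + 287 = -6325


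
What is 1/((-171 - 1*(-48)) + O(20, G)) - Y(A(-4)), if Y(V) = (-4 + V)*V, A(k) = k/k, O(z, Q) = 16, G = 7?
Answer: 320/107 ≈ 2.9907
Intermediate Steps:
A(k) = 1
Y(V) = V*(-4 + V)
1/((-171 - 1*(-48)) + O(20, G)) - Y(A(-4)) = 1/((-171 - 1*(-48)) + 16) - (-4 + 1) = 1/((-171 + 48) + 16) - (-3) = 1/(-123 + 16) - 1*(-3) = 1/(-107) + 3 = -1/107 + 3 = 320/107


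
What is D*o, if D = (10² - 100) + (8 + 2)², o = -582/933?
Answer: -19400/311 ≈ -62.379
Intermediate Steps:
o = -194/311 (o = -582*1/933 = -194/311 ≈ -0.62379)
D = 100 (D = (100 - 100) + 10² = 0 + 100 = 100)
D*o = 100*(-194/311) = -19400/311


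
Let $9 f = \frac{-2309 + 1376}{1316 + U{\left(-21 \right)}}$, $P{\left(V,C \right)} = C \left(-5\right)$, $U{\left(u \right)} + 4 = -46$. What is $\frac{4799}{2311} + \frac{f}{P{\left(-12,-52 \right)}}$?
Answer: $\frac{4738197799}{2282066280} \approx 2.0763$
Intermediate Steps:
$U{\left(u \right)} = -50$ ($U{\left(u \right)} = -4 - 46 = -50$)
$P{\left(V,C \right)} = - 5 C$
$f = - \frac{311}{3798}$ ($f = \frac{\left(-2309 + 1376\right) \frac{1}{1316 - 50}}{9} = \frac{\left(-933\right) \frac{1}{1266}}{9} = \frac{1}{9} \left(- \frac{311}{422}\right) = - \frac{311}{3798} \approx -0.081885$)
$\frac{4799}{2311} + \frac{f}{P{\left(-12,-52 \right)}} = \frac{4799}{2311} - \frac{311}{3798 \left(\left(-5\right) \left(-52\right)\right)} = 4799 \cdot \frac{1}{2311} - \frac{311}{3798 \cdot 260} = \frac{4799}{2311} - \frac{311}{987480} = \frac{4738197799}{2282066280}$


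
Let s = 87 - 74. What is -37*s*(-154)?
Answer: 74074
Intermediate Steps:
s = 13
-37*s*(-154) = -37*13*(-154) = -481*(-154) = 74074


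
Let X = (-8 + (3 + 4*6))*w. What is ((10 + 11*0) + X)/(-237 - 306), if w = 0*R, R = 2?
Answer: -10/543 ≈ -0.018416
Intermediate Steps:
w = 0 (w = 0*2 = 0)
X = 0 (X = (-8 + (3 + 4*6))*0 = (-8 + (3 + 24))*0 = (-8 + 27)*0 = 19*0 = 0)
((10 + 11*0) + X)/(-237 - 306) = ((10 + 11*0) + 0)/(-237 - 306) = ((10 + 0) + 0)/(-543) = (10 + 0)*(-1/543) = 10*(-1/543) = -10/543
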